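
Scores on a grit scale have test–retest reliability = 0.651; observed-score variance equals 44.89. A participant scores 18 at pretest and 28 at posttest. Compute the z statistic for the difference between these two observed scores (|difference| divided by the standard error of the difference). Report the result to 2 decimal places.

1.79

SD = √44.89 ≃ 6.700
SEM = 6.700×√(1 − 0.651) ≃ 3.958
Standard error of the difference = 3.958·√2 ≃ 5.598
z = 10 / 5.598 ≃ 1.786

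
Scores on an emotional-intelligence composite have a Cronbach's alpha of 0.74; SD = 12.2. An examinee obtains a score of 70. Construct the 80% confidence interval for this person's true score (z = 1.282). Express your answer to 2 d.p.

SEM = 12.2000*√(1 − 0.7400) ≈ 6.2208
Margin = 1.282 * 6.2208 ≈ 7.9751
Interval: (62.0249, 77.9751)

[62.02, 77.98]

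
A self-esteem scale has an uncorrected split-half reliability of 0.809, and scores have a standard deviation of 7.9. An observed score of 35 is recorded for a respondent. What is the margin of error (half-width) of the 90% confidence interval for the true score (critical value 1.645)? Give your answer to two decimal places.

Full-length reliability (Spearman-Brown) = 2(0.809)/(1+0.809) ≃ 0.8944
SEM = 7.9000 × √(1 − 0.8944) = 7.9000 × √0.1056 ≃ 7.9000 × 0.3249 ≃ 2.5670
Half-width = 1.645×2.5670 ≃ 4.2227

4.22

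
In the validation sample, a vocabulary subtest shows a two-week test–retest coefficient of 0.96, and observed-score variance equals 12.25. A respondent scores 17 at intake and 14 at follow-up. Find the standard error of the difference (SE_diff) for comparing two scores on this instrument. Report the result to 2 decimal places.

0.99

SD = √12.25 ≃ 3.50000
SEM = 3.50000 · √(1 − 0.96000) = 3.50000 · √0.04000 ≃ 3.50000 · 0.20000 ≃ 0.70000
Standard error of the difference = 0.70000·√2 ≃ 0.98995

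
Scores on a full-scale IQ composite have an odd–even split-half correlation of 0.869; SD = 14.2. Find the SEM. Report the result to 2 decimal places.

3.76

Spearman-Brown: r = 2(0.869) / (1 + 0.869) = 1.73800 / 1.86900 ≈ 0.92991
SEM = 14.20000 * √(1 − 0.92991) = 14.20000 * √0.07009 ≈ 14.20000 * 0.26475 ≈ 3.75941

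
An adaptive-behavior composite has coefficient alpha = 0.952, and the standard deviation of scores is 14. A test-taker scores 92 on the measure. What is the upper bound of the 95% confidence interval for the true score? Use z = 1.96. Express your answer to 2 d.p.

98.01

SEM = 14.00000 * √(1 − 0.95200) = 14.00000 * √0.04800 ≃ 14.00000 * 0.21909 ≃ 3.06725
Half-width = 1.96*3.06725 ≃ 6.01180
Upper limit = 92 + 6.01180 ≃ 98.01180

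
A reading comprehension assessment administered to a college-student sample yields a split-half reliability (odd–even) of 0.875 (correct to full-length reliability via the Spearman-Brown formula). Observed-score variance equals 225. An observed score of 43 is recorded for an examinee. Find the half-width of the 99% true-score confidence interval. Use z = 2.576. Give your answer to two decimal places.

9.98

SD = √225 ≃ 15.0000
Full-length reliability (Spearman-Brown) = 2(0.875)/(1+0.875) ≃ 0.9333
SEM = 15.0000 × √(1 − 0.9333) = 15.0000 × √0.0667 ≃ 15.0000 × 0.2582 ≃ 3.8730
Half-width = 2.576×3.8730 ≃ 9.9768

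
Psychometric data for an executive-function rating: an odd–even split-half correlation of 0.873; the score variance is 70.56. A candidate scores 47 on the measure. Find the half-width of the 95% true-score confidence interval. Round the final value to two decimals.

SD = √70.56 ≈ 8.4000
Spearman-Brown: r = 2(0.873) / (1 + 0.873) = 1.7460 / 1.8730 ≈ 0.9322
The standard error of measurement is 8.4000·√(1 − 0.9322) ≈ 8.4000·0.2604 ≈ 2.1873.
Half-width = 1.96·2.1873 ≈ 4.2871

4.29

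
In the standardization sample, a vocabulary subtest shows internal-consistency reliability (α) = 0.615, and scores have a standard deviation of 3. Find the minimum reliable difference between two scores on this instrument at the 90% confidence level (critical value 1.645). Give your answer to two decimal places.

4.33

SEM = 3.000 · √(1 − 0.615) = 3.000 · √0.385 ≈ 3.000 · 0.620 ≈ 1.861
SE_diff = √2 · SEM ≈ 2.632
Smallest detectable difference = 1.645·2.632 ≈ 4.330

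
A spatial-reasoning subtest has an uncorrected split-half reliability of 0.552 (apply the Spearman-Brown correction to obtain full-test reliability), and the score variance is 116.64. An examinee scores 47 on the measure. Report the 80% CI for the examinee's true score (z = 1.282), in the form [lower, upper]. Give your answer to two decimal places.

σ = 116.64^(1/2) = 10.8000
Spearman-Brown: r = 2(0.552) / (1 + 0.552) = 1.1040 / 1.5520 ≈ 0.7113
The standard error of measurement is 10.8000*√(1 − 0.7113) ≈ 10.8000*0.5373 ≈ 5.8025.
Margin = 1.282 * 5.8025 ≈ 7.4388
CI = 47 ± 7.4388 → [39.5612, 54.4388]

[39.56, 54.44]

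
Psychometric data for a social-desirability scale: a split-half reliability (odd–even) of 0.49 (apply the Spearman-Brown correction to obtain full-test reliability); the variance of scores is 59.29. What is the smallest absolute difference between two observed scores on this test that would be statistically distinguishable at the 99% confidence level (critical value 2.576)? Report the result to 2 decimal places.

16.41

σ = 59.29^(1/2) = 7.7000
Full-length reliability (Spearman-Brown) = 2(0.49)/(1+0.49) ≈ 0.6577
SEM = 7.7000 × √(1 − 0.6577) = 7.7000 × √0.3423 ≈ 7.7000 × 0.5850 ≈ 4.5049
SE_diff = √2 × SEM ≈ 6.3709
Minimum reliable difference = 2.576 × SE_diff ≈ 2.576 × 6.3709 ≈ 16.4113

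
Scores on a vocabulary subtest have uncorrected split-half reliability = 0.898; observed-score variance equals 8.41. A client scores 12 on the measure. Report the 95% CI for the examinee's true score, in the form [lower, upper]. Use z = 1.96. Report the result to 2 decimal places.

SD = √8.41 = 2.900
r_full = 2·0.898 / (1 + 0.898) ≈ 0.946
SEM = 2.900*√(1 − 0.946) ≈ 0.672
Half-width = 1.96*0.672 ≈ 1.318
Interval: (10.682, 13.318)

[10.68, 13.32]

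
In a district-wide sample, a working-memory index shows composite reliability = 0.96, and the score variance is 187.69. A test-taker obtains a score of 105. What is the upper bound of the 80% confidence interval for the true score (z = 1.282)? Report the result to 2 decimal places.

108.51

σ = 187.69^(1/2) = 13.700
SEM = 13.700 · √(1 − 0.960) = 13.700 · √0.040 ≈ 13.700 · 0.200 ≈ 2.740
Margin = 1.282 · 2.740 ≈ 3.513
Upper bound: 105 + 3.513 = 108.513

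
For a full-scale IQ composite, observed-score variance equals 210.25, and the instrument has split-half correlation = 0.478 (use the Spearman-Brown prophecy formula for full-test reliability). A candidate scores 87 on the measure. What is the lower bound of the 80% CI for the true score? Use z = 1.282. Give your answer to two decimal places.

σ = 210.25^(1/2) = 14.5000
Spearman-Brown: r = 2(0.478) / (1 + 0.478) = 0.9560 / 1.4780 ≈ 0.6468
The standard error of measurement is 14.5000*√(1 − 0.6468) ≈ 14.5000*0.5943 ≈ 8.6172.
Half-width = 1.282*8.6172 ≈ 11.0472
Lower limit = 87 − 11.0472 ≈ 75.9528

75.95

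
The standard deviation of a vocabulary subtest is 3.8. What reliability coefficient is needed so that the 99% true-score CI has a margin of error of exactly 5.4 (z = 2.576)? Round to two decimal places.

0.70

SEM needed = half-width / z = 5.4/2.576 ≈ 2.0963
Required reliability = 1 − (SEM/SD)² = 1 − 0.3043 ≈ 0.6957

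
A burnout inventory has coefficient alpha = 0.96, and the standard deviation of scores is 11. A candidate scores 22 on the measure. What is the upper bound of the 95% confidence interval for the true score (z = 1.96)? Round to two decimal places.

SEM = 11.0000×√(1 − 0.9600) ≈ 2.2000
1.96 × SEM ≈ 4.3120
Upper bound: 22 + 4.3120 = 26.3120

26.31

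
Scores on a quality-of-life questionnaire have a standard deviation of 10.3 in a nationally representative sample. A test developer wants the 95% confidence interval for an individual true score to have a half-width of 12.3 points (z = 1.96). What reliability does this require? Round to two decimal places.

0.63

SEM needed = half-width / z = 12.3/1.96 ≈ 6.2755
Required reliability = 1 − (SEM/SD)² = 1 − 0.3712 ≈ 0.6288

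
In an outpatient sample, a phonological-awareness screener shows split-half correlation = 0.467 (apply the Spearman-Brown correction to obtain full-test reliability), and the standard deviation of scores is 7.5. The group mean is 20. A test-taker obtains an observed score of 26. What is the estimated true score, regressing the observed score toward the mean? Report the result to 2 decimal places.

Full-length reliability (Spearman-Brown) = 2(0.467)/(1+0.467) ≈ 0.6367
T̂ = 0.6367(26) + 0.3633(20) ≈ 23.8200

23.82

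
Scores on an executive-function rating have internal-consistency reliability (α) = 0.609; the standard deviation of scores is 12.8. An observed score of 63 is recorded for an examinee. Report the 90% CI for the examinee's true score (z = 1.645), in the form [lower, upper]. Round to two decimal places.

[49.83, 76.17]

SEM = 12.800*√(1 − 0.609) ≈ 8.004
Half-width = 1.645*8.004 ≈ 13.166
Interval: (49.834, 76.166)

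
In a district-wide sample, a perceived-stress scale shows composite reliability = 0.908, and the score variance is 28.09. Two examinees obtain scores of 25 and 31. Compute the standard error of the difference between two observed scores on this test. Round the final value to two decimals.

2.27

SD = √28.09 = 5.300
SEM = 5.300×√(1 − 0.908) ≈ 1.608
SE_diff = SEM × √2 ≈ 1.608 × 1.414 ≈ 2.273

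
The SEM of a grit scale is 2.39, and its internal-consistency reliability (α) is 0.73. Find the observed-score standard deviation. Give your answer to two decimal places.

SD = 2.39 / √(1 − 0.73) ≈ 4.600

4.60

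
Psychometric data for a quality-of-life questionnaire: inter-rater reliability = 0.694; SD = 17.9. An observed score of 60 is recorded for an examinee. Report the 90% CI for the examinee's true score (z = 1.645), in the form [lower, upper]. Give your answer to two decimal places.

[43.71, 76.29]

SEM = 17.900 * √(1 − 0.694) = 17.900 * √0.306 ≈ 17.900 * 0.553 ≈ 9.902
Margin = 1.645 * 9.902 ≈ 16.288
CI = 60 ± 16.288 → [43.712, 76.288]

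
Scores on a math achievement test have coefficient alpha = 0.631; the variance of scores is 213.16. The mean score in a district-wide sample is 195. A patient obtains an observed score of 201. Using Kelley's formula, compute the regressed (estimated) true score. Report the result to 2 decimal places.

198.79

T̂ = r·X + (1 − r)·M = 0.631·201 + 0.369·195 = 126.831 + 71.955 ≈ 198.786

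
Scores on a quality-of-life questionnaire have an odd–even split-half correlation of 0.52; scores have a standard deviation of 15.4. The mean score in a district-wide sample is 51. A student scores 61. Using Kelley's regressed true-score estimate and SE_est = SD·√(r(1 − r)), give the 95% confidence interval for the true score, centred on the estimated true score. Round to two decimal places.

Spearman-Brown: r = 2(0.52) / (1 + 0.52) = 1.04000 / 1.52000 ≈ 0.68421
Estimated true score = 0.68421×61 + (1 − 0.68421)×51 ≈ 57.84211
SE_est = 15.40000·√[r(1 − r)] ≈ 7.15837
CI = 57.84211 ± 1.96 × 7.15837 → [43.81169, 71.87252]

[43.81, 71.87]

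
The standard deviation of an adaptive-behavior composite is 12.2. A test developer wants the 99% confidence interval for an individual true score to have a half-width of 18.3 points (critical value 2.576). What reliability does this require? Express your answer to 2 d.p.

SEM needed = half-width / z = 18.3/2.576 ≈ 7.104
r = 1 − (7.104/12.2)² ≈ 1 − 0.339 ≈ 0.661

0.66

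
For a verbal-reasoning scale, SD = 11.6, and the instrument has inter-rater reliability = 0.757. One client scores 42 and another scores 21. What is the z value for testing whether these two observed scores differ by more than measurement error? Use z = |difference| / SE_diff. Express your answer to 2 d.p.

2.60

SEM = 11.600 · √(1 − 0.757) = 11.600 · √0.243 ≈ 11.600 · 0.493 ≈ 5.718
SE_diff = SEM · √2 ≈ 5.718 · 1.414 ≈ 8.087
z = 21 / 8.087 ≈ 2.597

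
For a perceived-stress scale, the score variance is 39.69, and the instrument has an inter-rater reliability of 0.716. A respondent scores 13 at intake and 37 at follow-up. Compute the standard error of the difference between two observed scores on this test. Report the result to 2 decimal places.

SD = √39.69 ≃ 6.300
SEM = 6.300 * √(1 − 0.716) = 6.300 * √0.284 ≃ 6.300 * 0.533 ≃ 3.357
SE_diff = SEM * √2 ≃ 3.357 * 1.414 ≃ 4.748

4.75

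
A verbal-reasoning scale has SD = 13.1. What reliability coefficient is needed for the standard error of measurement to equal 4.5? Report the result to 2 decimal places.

r = 1 − (4.5000/13.1)² ≃ 1 − 0.1180 ≃ 0.8820

0.88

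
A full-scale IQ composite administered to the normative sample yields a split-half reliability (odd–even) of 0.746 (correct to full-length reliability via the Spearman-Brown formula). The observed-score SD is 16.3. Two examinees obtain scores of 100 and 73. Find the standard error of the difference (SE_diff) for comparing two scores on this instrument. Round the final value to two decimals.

8.79

Spearman-Brown: r = 2(0.746) / (1 + 0.746) = 1.49200 / 1.74600 ≈ 0.85452
The standard error of measurement is 16.30000×√(1 − 0.85452) ≈ 16.30000×0.38141 ≈ 6.21702.
SE_diff = √2 × SEM ≈ 8.79220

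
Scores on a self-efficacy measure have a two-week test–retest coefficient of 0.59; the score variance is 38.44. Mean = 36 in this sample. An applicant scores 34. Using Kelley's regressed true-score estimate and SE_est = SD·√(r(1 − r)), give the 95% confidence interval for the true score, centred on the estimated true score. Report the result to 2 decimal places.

[28.84, 40.80]

σ = 38.44^(1/2) = 6.20000
T̂ = 0.59000(34) + 0.41000(36) ≈ 34.82000
SE_est = SD · √(r(1 − r)) = 6.20000 · √0.24190 ≈ 6.20000 · 0.49183 ≈ 3.04937
CI = 34.82000 ± 1.96 · 3.04937 → [28.84324, 40.79676]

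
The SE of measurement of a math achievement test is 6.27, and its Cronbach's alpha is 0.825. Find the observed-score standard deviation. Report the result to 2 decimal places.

14.99

σ = SEM·(1 − r)^(−1/2) ≈ 6.27*2.3905 ≈ 14.9882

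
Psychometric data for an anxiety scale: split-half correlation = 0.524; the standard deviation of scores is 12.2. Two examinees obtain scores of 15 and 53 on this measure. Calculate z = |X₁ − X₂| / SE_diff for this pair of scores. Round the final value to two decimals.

3.94

r_full = 2·0.524 / (1 + 0.524) ≈ 0.68766
SEM = 12.20000 · √(1 − 0.68766) = 12.20000 · √0.31234 ≈ 12.20000 · 0.55887 ≈ 6.81822
Standard error of the difference = 6.81822·√2 ≈ 9.64242
z = |15 − 53| / 9.64242 = 38 / 9.64242 ≈ 3.94092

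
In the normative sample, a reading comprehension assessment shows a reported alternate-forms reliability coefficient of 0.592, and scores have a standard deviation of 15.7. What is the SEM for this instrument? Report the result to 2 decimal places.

10.03

SEM = 15.7000 * √(1 − 0.5920) = 15.7000 * √0.4080 ≈ 15.7000 * 0.6387 ≈ 10.0284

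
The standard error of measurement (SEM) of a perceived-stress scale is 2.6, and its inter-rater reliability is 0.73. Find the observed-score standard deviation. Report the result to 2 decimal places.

5.00

SD = SEM / √(1 − r) = 2.6 / √0.270 ≈ 2.6 / 0.520 ≈ 5.004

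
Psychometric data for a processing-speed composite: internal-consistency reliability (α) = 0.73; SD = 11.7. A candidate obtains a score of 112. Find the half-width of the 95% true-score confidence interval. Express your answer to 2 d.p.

The standard error of measurement is 11.7000*√(1 − 0.7300) ≃ 11.7000*0.5196 ≃ 6.0795.
1.96 * SEM ≃ 11.9158

11.92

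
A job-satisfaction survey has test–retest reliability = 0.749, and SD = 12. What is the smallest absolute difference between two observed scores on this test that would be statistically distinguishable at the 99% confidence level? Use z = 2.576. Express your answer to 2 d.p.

The standard error of measurement is 12.0000·√(1 − 0.7490) ≈ 12.0000·0.5010 ≈ 6.0120.
SE_diff = √2 · SEM ≈ 8.5022
Minimum reliable difference = 2.576 · SE_diff ≈ 2.576 · 8.5022 ≈ 21.9018

21.90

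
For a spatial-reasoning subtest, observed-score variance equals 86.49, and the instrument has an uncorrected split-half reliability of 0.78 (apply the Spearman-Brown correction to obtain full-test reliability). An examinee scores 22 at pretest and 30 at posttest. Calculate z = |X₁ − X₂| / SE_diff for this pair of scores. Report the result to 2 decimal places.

SD = √86.49 ≈ 9.3000
Spearman-Brown: r = 2(0.78) / (1 + 0.78) = 1.5600 / 1.7800 ≈ 0.8764
SEM = 9.3000 * √(1 − 0.8764) = 9.3000 * √0.1236 ≈ 9.3000 * 0.3516 ≈ 3.2695
Standard error of the difference = 3.2695·√2 ≈ 4.6238
z = |22 − 30| / 4.6238 = 8 / 4.6238 ≈ 1.7302

1.73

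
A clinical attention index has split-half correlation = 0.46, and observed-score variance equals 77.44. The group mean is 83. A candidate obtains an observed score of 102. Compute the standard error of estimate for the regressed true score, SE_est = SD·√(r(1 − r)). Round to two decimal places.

SD = √77.44 = 8.800
Spearman-Brown: r = 2(0.46) / (1 + 0.46) = 0.920 / 1.460 ≈ 0.630
SE_est = 8.800*√(0.630*0.370) ≈ 4.248

4.25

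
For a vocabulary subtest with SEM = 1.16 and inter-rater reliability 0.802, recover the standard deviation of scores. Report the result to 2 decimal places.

SD = SEM / √(1 − r) = 1.16 / √0.198 ≈ 1.16 / 0.445 ≈ 2.607

2.61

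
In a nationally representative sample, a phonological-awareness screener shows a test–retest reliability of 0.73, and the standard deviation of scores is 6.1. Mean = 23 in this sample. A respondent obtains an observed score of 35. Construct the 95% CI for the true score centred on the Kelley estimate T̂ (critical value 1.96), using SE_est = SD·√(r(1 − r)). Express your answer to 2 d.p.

[26.45, 37.07]

T̂ = 0.7300(35) + 0.2700(23) ≈ 31.7600
SE_est = 6.1000·√[r(1 − r)] ≈ 2.7082
95% CI: 31.7600 ± 5.3080 ≈ (26.4520, 37.0680)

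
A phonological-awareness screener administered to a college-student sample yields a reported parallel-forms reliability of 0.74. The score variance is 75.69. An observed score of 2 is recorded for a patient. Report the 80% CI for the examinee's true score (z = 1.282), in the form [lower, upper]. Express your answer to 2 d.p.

[-3.69, 7.69]

σ = 75.69^(1/2) = 8.70000
The standard error of measurement is 8.70000*√(1 − 0.74000) ≃ 8.70000*0.50990 ≃ 4.43615.
1.282 * SEM ≃ 5.68714
80% CI: 2 ± 5.68714 = [-3.68714, 7.68714]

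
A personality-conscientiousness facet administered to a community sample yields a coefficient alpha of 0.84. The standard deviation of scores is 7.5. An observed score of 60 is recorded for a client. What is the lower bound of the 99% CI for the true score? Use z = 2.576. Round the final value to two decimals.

The standard error of measurement is 7.50000·√(1 − 0.84000) ≈ 7.50000·0.40000 ≈ 3.00000.
2.576 · SEM ≈ 7.72800
Lower bound: 60 − 7.72800 = 52.27200

52.27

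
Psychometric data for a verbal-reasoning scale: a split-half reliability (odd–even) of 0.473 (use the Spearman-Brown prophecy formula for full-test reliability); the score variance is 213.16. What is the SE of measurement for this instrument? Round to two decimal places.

SD = √213.16 ≈ 14.600
Full-length reliability (Spearman-Brown) = 2(0.473)/(1+0.473) ≈ 0.642
The standard error of measurement is 14.600*√(1 − 0.642) ≈ 14.600*0.598 ≈ 8.733.

8.73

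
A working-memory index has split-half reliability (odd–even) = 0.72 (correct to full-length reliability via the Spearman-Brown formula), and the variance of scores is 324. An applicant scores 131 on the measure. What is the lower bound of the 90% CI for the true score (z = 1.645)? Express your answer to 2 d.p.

σ = 324^(1/2) = 18.0000
r_full = 2·0.72 / (1 + 0.72) ≈ 0.8372
The standard error of measurement is 18.0000×√(1 − 0.8372) ≈ 18.0000×0.4035 ≈ 7.2625.
Margin = 1.645 × 7.2625 ≈ 11.9468
Lower limit = 131 − 11.9468 ≈ 119.0532

119.05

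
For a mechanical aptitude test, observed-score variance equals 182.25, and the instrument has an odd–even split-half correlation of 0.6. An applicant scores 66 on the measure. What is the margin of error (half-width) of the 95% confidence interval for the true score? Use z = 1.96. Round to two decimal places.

13.23

SD = √182.25 ≃ 13.5000
Full-length reliability (Spearman-Brown) = 2(0.6)/(1+0.6) ≃ 0.7500
SEM = 13.5000 × √(1 − 0.7500) = 13.5000 × √0.2500 ≃ 13.5000 × 0.5000 ≃ 6.7500
1.96 × SEM ≃ 13.2300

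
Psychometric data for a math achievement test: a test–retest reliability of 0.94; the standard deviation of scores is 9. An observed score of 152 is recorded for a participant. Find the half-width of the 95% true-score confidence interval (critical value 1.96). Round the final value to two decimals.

SEM = 9.0000 * √(1 − 0.9400) = 9.0000 * √0.0600 ≈ 9.0000 * 0.2449 ≈ 2.2045
Half-width = 1.96*2.2045 ≈ 4.3209

4.32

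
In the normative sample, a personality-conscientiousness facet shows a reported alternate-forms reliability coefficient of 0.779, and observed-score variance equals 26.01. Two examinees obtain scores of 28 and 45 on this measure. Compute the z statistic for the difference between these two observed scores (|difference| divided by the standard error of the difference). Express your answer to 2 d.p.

SD = √26.01 = 5.10000
SEM = 5.10000 · √(1 − 0.77900) = 5.10000 · √0.22100 ≈ 5.10000 · 0.47011 ≈ 2.39754
Standard error of the difference = 2.39754·√2 ≈ 3.39064
z = 17 / 3.39064 ≈ 5.01381

5.01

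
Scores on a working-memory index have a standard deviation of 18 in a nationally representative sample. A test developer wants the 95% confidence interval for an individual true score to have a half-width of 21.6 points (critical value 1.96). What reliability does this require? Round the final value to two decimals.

Required SEM = 21.6 / 1.96 ≈ 11.020
r = 1 − (11.020/18)² ≈ 1 − 0.375 ≈ 0.625

0.63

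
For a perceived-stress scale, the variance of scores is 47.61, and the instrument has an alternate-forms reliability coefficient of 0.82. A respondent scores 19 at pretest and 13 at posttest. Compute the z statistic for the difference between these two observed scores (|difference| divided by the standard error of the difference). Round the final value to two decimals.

SD = √47.61 ≈ 6.900
The standard error of measurement is 6.900·√(1 − 0.820) ≈ 6.900·0.424 ≈ 2.927.
Standard error of the difference = 2.927·√2 ≈ 4.140
z = |19 − 13| / 4.140 = 6 / 4.140 ≈ 1.449

1.45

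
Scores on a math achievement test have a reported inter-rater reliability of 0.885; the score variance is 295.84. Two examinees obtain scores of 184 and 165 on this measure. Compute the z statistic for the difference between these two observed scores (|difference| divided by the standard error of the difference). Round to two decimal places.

σ = 295.84^(1/2) = 17.2000
SEM = 17.2000 × √(1 − 0.8850) = 17.2000 × √0.1150 ≃ 17.2000 × 0.3391 ≃ 5.8328
Standard error of the difference = 5.8328·√2 ≃ 8.2488
z = |184 − 165| / 8.2488 = 19 / 8.2488 ≃ 2.3034

2.30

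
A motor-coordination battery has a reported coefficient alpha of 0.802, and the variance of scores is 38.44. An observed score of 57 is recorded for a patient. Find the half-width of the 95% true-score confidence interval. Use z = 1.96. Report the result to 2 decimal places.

SD = √38.44 ≈ 6.200
The standard error of measurement is 6.200×√(1 − 0.802) ≈ 6.200×0.445 ≈ 2.759.
Margin = 1.96 × 2.759 ≈ 5.407

5.41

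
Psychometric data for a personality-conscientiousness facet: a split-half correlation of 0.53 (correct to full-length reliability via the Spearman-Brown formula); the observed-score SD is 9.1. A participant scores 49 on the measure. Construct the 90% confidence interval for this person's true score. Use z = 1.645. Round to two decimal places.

[40.70, 57.30]

Spearman-Brown: r = 2(0.53) / (1 + 0.53) = 1.06000 / 1.53000 ≃ 0.69281
SEM = 9.10000 · √(1 − 0.69281) = 9.10000 · √0.30719 ≃ 9.10000 · 0.55425 ≃ 5.04365
Half-width = 1.645·5.04365 ≃ 8.29680
90% CI: 49 ± 8.29680 = [40.70320, 57.29680]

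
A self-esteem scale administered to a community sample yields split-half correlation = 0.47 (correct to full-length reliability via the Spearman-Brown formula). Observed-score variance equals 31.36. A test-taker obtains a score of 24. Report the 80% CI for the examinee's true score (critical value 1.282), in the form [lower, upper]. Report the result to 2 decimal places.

[19.69, 28.31]

SD = √31.36 ≃ 5.6000
Full-length reliability (Spearman-Brown) = 2(0.47)/(1+0.47) ≃ 0.6395
SEM = 5.6000 · √(1 − 0.6395) = 5.6000 · √0.3605 ≃ 5.6000 · 0.6005 ≃ 3.3625
Half-width = 1.282·3.3625 ≃ 4.3108
CI = 24 ± 4.3108 → [19.6892, 28.3108]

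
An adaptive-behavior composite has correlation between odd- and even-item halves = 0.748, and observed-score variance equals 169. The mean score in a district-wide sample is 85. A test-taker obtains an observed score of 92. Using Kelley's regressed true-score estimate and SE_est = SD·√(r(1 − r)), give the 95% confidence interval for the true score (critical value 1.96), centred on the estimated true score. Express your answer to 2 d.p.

[82.04, 99.94]

SD = √169 ≈ 13.0000
Spearman-Brown: r = 2(0.748) / (1 + 0.748) = 1.4960 / 1.7480 ≈ 0.8558
Estimated true score = 0.8558*92 + (1 − 0.8558)*85 ≈ 90.9908
SE_est = 13.0000*√(0.8558*0.1442) ≈ 4.5663
CI = 90.9908 ± 1.96 * 4.5663 → [82.0408, 99.9409]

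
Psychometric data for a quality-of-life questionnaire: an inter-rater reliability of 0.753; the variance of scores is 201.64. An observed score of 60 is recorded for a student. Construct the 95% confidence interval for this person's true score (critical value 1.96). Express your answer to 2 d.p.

[46.17, 73.83]

σ = 201.64^(1/2) = 14.20000
The standard error of measurement is 14.20000×√(1 − 0.75300) ≈ 14.20000×0.49699 ≈ 7.05727.
Half-width = 1.96×7.05727 ≈ 13.83225
95% CI: 60 ± 13.83225 = [46.16775, 73.83225]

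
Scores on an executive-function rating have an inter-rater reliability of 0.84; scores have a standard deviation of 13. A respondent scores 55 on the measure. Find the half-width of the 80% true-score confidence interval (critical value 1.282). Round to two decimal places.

SEM = 13.000 × √(1 − 0.840) = 13.000 × √0.160 ≈ 13.000 × 0.400 ≈ 5.200
Half-width = 1.282×5.200 ≈ 6.666

6.67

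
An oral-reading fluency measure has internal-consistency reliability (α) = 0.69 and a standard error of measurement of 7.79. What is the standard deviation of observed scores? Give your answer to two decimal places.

SD = 7.79 / √(1 − 0.69) ≈ 13.99125

13.99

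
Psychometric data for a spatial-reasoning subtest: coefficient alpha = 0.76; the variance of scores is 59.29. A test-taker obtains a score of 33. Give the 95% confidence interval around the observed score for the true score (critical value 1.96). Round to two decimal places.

SD = √59.29 = 7.70000
SEM = 7.70000*√(1 − 0.76000) ≃ 3.77221
Half-width = 1.96*3.77221 ≃ 7.39354
95% CI: 33 ± 7.39354 = [25.60646, 40.39354]

[25.61, 40.39]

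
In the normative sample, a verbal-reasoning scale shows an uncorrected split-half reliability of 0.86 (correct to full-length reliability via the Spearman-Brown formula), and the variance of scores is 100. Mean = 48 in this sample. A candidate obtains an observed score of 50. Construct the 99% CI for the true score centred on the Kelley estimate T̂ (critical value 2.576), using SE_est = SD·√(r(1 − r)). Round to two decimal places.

SD = √100 = 10.00000
Spearman-Brown: r = 2(0.86) / (1 + 0.86) = 1.72000 / 1.86000 ≃ 0.92473
T̂ = 0.92473(50) + 0.07527(48) ≃ 49.84946
SE_est = SD × √(r(1 − r)) = 10.00000 × √0.06960 ≃ 10.00000 × 0.26382 ≃ 2.63825
CI = 49.84946 ± 2.576 × 2.63825 → [43.05334, 56.64558]

[43.05, 56.65]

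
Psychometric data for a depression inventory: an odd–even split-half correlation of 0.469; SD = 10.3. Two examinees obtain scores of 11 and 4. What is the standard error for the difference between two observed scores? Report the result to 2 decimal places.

8.76

Full-length reliability (Spearman-Brown) = 2(0.469)/(1+0.469) ≈ 0.639
The standard error of measurement is 10.300*√(1 − 0.639) ≈ 10.300*0.601 ≈ 6.193.
SE_diff = SEM * √2 ≈ 6.193 * 1.414 ≈ 8.758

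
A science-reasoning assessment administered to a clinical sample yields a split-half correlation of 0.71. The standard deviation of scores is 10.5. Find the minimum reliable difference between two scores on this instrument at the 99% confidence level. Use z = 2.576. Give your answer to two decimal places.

Spearman-Brown: r = 2(0.71) / (1 + 0.71) = 1.420 / 1.710 ≃ 0.830
SEM = 10.500*√(1 − 0.830) ≃ 4.324
Standard error of the difference = 4.324·√2 ≃ 6.115
Smallest detectable difference = 2.576*6.115 ≃ 15.753

15.75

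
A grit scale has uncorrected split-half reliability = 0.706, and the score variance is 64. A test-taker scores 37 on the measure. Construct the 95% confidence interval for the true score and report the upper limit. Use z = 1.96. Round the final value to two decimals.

43.51

SD = √64 = 8.0000
Full-length reliability (Spearman-Brown) = 2(0.706)/(1+0.706) ≃ 0.8277
SEM = 8.0000 * √(1 − 0.8277) = 8.0000 * √0.1723 ≃ 8.0000 * 0.4151 ≃ 3.3210
Margin = 1.96 * 3.3210 ≃ 6.5092
Upper limit = 37 + 6.5092 ≃ 43.5092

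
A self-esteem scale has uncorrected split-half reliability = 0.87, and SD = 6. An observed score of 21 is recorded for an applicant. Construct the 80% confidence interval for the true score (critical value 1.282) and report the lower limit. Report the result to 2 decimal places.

r_full = 2·0.87 / (1 + 0.87) ≈ 0.9305
SEM = 6.0000 * √(1 − 0.9305) = 6.0000 * √0.0695 ≈ 6.0000 * 0.2637 ≈ 1.5820
Half-width = 1.282*1.5820 ≈ 2.0281
Lower bound: 21 − 2.0281 = 18.9719

18.97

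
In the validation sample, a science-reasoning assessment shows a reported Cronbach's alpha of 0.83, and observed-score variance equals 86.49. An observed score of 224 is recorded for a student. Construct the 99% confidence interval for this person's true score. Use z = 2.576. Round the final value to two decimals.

SD = √86.49 ≈ 9.30000
The standard error of measurement is 9.30000·√(1 − 0.83000) ≈ 9.30000·0.41231 ≈ 3.83449.
Half-width = 2.576·3.83449 ≈ 9.87764
Interval: (214.12236, 233.87764)

[214.12, 233.88]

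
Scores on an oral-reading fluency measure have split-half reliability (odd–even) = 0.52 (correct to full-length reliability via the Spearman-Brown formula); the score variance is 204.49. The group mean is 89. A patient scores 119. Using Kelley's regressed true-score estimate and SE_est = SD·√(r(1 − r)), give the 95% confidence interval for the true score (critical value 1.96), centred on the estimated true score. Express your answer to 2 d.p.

SD = √204.49 ≈ 14.30000
r_full = 2·0.52 / (1 + 0.52) ≈ 0.68421
T̂ = r·X + (1 − r)·M = 0.68421×119 + 0.31579×89 ≈ 81.42105 + 28.10526 ≈ 109.52632
SE_est = 14.30000·√[r(1 − r)] ≈ 6.64706
95% CI: 109.52632 ± 13.02824 ≈ (96.49807, 122.55456)

[96.50, 122.55]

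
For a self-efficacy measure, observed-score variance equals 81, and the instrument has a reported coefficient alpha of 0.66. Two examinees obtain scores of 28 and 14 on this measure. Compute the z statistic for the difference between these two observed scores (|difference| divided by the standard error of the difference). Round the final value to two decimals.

SD = √81 ≈ 9.000
The standard error of measurement is 9.000·√(1 − 0.660) ≈ 9.000·0.583 ≈ 5.248.
Standard error of the difference = 5.248·√2 ≈ 7.422
z = |28 − 14| / 7.422 = 14 / 7.422 ≈ 1.886

1.89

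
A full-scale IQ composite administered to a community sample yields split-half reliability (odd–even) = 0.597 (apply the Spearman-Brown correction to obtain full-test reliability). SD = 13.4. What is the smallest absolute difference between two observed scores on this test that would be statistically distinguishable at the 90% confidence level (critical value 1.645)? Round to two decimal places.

r_full = 2·0.597 / (1 + 0.597) ≈ 0.7477
SEM = 13.4000 × √(1 − 0.7477) = 13.4000 × √0.2523 ≈ 13.4000 × 0.5023 ≈ 6.7314
SE_diff = √2 × SEM ≈ 9.5196
Minimum reliable difference = 1.645 × SE_diff ≈ 1.645 × 9.5196 ≈ 15.6598

15.66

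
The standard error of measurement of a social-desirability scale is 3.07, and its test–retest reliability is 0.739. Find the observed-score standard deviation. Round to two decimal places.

SD = SEM / √(1 − r) = 3.07 / √0.2610 ≃ 3.07 / 0.5109 ≃ 6.0092

6.01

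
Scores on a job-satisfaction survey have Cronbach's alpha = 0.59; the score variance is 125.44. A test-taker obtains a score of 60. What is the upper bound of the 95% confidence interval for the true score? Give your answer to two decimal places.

74.06

SD = √125.44 = 11.20000
SEM = 11.20000 * √(1 − 0.59000) = 11.20000 * √0.41000 ≃ 11.20000 * 0.64031 ≃ 7.17150
1.96 * SEM ≃ 14.05614
Upper bound: 60 + 14.05614 = 74.05614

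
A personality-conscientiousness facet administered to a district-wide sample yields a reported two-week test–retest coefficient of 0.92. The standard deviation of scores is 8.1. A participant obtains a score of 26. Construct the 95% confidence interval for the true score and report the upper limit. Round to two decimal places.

30.49

SEM = 8.1000 · √(1 − 0.9200) = 8.1000 · √0.0800 ≈ 8.1000 · 0.2828 ≈ 2.2910
1.96 · SEM ≈ 4.4904
Upper limit = 26 + 4.4904 ≈ 30.4904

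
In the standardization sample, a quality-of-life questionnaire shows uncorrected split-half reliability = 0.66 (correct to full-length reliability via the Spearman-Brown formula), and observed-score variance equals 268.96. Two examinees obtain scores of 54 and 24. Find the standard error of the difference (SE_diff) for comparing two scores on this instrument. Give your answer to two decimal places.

10.50

σ = 268.96^(1/2) = 16.400
Spearman-Brown: r = 2(0.66) / (1 + 0.66) = 1.320 / 1.660 ≃ 0.795
SEM = 16.400 * √(1 − 0.795) = 16.400 * √0.205 ≃ 16.400 * 0.453 ≃ 7.422
Standard error of the difference = 7.422·√2 ≃ 10.496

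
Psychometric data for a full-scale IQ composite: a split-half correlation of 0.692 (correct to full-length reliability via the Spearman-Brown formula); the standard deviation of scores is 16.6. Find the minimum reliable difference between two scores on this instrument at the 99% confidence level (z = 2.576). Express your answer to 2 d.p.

25.80

r_full = 2·0.692 / (1 + 0.692) ≃ 0.8180
SEM = 16.6000 · √(1 − 0.8180) = 16.6000 · √0.1820 ≃ 16.6000 · 0.4267 ≃ 7.0824
Standard error of the difference = 7.0824·√2 ≃ 10.0161
Smallest detectable difference = 2.576·10.0161 ≃ 25.8015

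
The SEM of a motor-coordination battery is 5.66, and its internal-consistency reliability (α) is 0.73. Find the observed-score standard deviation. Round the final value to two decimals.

SD = SEM / √(1 − r) = 5.66 / √0.27000 ≈ 5.66 / 0.51962 ≈ 10.89268

10.89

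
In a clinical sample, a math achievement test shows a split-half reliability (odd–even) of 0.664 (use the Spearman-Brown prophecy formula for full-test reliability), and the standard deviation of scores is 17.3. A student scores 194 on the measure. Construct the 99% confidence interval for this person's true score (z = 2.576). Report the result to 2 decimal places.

[173.97, 214.03]

Spearman-Brown: r = 2(0.664) / (1 + 0.664) = 1.3280 / 1.6640 ≃ 0.7981
The standard error of measurement is 17.3000*√(1 − 0.7981) ≃ 17.3000*0.4494 ≃ 7.7739.
2.576 * SEM ≃ 20.0256
CI = 194 ± 20.0256 → [173.9744, 214.0256]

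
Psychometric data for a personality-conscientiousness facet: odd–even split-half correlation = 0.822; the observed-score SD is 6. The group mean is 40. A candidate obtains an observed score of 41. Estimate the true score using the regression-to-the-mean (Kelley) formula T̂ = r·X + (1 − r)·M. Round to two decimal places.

40.90

r_full = 2·0.822 / (1 + 0.822) ≈ 0.902
T̂ = r·X + (1 − r)·M = 0.902·41 + 0.098·40 ≈ 36.995 + 3.908 ≈ 40.902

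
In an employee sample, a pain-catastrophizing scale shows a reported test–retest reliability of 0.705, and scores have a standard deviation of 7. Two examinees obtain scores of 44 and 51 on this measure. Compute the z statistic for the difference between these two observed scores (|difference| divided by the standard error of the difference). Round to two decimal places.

1.30

SEM = 7.000 * √(1 − 0.705) = 7.000 * √0.295 ≈ 7.000 * 0.543 ≈ 3.802
SE_diff = SEM * √2 ≈ 3.802 * 1.414 ≈ 5.377
z = |44 − 51| / 5.377 = 7 / 5.377 ≈ 1.302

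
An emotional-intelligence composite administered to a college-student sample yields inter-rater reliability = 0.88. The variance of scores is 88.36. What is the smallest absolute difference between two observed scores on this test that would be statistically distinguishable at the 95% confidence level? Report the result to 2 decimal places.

SD = √88.36 = 9.4000
SEM = 9.4000 × √(1 − 0.8800) = 9.4000 × √0.1200 ≈ 9.4000 × 0.3464 ≈ 3.2563
SE_diff = SEM × √2 ≈ 3.2563 × 1.4142 ≈ 4.6050
Minimum reliable difference = 1.96 × SE_diff ≈ 1.96 × 4.6050 ≈ 9.0259

9.03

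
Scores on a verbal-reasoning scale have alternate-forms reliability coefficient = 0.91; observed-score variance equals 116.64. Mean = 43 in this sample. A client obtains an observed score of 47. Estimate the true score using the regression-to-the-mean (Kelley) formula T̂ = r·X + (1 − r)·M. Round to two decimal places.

Estimated true score = 0.910·47 + (1 − 0.910)·43 ≈ 46.640

46.64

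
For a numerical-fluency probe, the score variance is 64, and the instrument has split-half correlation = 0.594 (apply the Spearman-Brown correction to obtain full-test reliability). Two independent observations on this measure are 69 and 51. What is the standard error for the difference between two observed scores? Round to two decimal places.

5.71

SD = √64 ≈ 8.000
Spearman-Brown: r = 2(0.594) / (1 + 0.594) = 1.188 / 1.594 ≈ 0.745
SEM = 8.000*√(1 − 0.745) ≈ 4.037
Standard error of the difference = 4.037·√2 ≈ 5.710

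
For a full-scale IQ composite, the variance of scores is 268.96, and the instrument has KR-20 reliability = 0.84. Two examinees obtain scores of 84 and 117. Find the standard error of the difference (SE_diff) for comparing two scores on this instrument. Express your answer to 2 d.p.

σ = 268.96^(1/2) = 16.400
SEM = 16.400×√(1 − 0.840) ≃ 6.560
SE_diff = SEM × √2 ≃ 6.560 × 1.414 ≃ 9.277

9.28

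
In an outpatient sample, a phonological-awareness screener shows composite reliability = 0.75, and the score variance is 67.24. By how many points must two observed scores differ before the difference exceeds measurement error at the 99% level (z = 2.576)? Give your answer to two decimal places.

SD = √67.24 = 8.2000
The standard error of measurement is 8.2000·√(1 − 0.7500) ≈ 8.2000·0.5000 ≈ 4.1000.
Standard error of the difference = 4.1000·√2 ≈ 5.7983
Minimum reliable difference = 2.576 · SE_diff ≈ 2.576 · 5.7983 ≈ 14.9364

14.94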